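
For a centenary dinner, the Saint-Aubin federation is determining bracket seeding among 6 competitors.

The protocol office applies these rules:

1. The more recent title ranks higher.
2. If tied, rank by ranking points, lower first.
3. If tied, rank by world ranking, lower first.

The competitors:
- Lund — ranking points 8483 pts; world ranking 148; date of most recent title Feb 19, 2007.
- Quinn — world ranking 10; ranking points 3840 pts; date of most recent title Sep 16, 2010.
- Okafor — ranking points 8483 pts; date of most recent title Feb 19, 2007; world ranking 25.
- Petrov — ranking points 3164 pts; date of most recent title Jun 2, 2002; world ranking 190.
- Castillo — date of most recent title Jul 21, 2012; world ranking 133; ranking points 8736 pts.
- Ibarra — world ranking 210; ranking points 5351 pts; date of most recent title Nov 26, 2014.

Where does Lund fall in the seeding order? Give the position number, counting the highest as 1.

5

By date of most recent title (later first): Ibarra (Nov 26, 2014); then Castillo (Jul 21, 2012); then Quinn (Sep 16, 2010); then Okafor and Lund (both Feb 19, 2007); then Petrov (Jun 2, 2002).
Okafor and Lund both have ranking points 8483 pts, so the next rule applies.
Among Okafor and Lund, by world ranking (lower first): Okafor (25) before Lund (148).
Order: Ibarra, Castillo, Quinn, Okafor, Lund, Petrov. So position 5.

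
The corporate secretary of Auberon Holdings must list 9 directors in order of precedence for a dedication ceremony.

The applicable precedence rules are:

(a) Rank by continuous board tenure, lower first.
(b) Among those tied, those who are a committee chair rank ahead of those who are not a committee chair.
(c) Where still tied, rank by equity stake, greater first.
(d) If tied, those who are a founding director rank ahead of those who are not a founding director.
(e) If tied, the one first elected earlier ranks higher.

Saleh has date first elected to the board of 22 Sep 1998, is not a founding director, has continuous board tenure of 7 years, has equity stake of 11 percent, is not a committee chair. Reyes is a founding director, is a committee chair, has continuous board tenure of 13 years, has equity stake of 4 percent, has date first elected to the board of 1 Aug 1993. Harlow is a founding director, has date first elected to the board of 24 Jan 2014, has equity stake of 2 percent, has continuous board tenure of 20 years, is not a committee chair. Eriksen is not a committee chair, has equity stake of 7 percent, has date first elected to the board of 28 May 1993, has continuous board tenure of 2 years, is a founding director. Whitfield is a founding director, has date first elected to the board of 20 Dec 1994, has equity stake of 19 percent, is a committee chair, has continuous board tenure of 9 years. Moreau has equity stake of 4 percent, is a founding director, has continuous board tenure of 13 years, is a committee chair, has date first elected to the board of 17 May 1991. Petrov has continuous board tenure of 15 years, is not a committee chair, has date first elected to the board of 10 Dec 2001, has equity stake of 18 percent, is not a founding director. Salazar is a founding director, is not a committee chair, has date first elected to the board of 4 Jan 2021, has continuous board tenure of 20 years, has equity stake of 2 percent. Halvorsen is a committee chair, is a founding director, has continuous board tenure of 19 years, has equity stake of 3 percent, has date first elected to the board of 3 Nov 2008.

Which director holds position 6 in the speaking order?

Petrov

By continuous board tenure (lower first): Eriksen (2 years); then Saleh (7 years); then Whitfield (9 years); then Moreau and Reyes (both 13 years); then Petrov (15 years); then Halvorsen (19 years); then Harlow and Salazar (both 20 years).
Moreau and Reyes are each a committee chair, so the next rule applies.
Moreau and Reyes both have equity stake 4 percent, so the next rule applies.
Moreau and Reyes are each a founding director, so the next rule applies.
Among Moreau and Reyes, by date first elected to the board (earlier first): Moreau (17 May 1991) before Reyes (1 Aug 1993).
Harlow and Salazar are each not a committee chair, so the next rule applies.
Harlow and Salazar both have equity stake 2 percent, so the next rule applies.
Harlow and Salazar are each a founding director, so the next rule applies.
Among Harlow and Salazar, by date first elected to the board (earlier first): Harlow (24 Jan 2014) before Salazar (4 Jan 2021).
Order: Eriksen, Saleh, Whitfield, Moreau, Reyes, Petrov, Halvorsen, Harlow, Salazar.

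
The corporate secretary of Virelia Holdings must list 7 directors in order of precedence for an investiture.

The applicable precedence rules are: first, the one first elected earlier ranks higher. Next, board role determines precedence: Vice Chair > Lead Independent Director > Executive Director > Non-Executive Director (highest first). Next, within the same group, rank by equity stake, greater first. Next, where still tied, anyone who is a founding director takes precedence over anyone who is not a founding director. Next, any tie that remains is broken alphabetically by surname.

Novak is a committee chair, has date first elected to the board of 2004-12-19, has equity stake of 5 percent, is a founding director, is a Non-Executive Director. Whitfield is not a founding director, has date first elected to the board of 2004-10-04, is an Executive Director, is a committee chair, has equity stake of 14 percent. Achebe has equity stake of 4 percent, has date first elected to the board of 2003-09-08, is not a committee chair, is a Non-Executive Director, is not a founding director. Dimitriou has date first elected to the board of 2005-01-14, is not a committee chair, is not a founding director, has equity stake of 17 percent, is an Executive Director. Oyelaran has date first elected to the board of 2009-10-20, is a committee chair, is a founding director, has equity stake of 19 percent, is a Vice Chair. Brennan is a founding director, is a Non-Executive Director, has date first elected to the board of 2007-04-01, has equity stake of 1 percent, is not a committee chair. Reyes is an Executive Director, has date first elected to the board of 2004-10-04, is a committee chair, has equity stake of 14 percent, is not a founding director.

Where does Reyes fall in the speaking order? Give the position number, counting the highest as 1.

2

By date first elected to the board (earlier first): Achebe (2003-09-08); then Reyes and Whitfield (both 2004-10-04); then Novak (2004-12-19); then Dimitriou (2005-01-14); then Brennan (2007-04-01); then Oyelaran (2009-10-20).
Reyes and Whitfield are each Executive Director, so the next rule applies.
Reyes and Whitfield both have equity stake 14 percent, so the next rule applies.
Reyes and Whitfield are each not a founding director, so the next rule applies.
Among Reyes and Whitfield, alphabetically by surname: Reyes before Whitfield.
Order: Achebe, Reyes, Whitfield, Novak, Dimitriou, Brennan, Oyelaran. So position 2.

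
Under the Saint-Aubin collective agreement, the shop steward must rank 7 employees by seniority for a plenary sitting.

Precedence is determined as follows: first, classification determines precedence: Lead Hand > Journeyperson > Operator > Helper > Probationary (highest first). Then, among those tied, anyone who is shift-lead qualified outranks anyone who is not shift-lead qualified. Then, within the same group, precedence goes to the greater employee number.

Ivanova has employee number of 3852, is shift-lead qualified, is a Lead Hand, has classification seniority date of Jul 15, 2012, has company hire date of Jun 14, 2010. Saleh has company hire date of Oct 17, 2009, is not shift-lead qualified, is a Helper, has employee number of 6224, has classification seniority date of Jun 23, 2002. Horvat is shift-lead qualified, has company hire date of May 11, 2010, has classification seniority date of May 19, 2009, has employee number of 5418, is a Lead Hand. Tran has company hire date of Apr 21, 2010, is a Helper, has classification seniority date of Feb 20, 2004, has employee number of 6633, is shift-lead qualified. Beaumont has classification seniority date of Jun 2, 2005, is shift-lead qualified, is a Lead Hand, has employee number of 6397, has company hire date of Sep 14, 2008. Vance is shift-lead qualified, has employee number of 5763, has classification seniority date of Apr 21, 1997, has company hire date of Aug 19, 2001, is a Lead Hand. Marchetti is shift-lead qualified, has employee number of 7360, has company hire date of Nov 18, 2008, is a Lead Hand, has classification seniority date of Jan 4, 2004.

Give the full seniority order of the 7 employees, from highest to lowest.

Marchetti, Beaumont, Vance, Horvat, Ivanova, Tran, Saleh

By classification: Marchetti, Beaumont, Vance, Horvat and Ivanova (Lead Hand); then Tran and Saleh (Helper).
Marchetti, Beaumont, Vance, Horvat and Ivanova are each shift-lead qualified, so the next rule applies.
Among Marchetti, Beaumont, Vance, Horvat and Ivanova, by employee number (higher first): Marchetti (7360) before Beaumont (6397) before Vance (5763) before Horvat (5418) before Ivanova (3852).
Among Tran and Saleh, shift-lead qualified before not shift-lead qualified: Tran (shift-lead qualified) before Saleh (not shift-lead qualified).
Full order: Marchetti, Beaumont, Vance, Horvat, Ivanova, Tran, Saleh.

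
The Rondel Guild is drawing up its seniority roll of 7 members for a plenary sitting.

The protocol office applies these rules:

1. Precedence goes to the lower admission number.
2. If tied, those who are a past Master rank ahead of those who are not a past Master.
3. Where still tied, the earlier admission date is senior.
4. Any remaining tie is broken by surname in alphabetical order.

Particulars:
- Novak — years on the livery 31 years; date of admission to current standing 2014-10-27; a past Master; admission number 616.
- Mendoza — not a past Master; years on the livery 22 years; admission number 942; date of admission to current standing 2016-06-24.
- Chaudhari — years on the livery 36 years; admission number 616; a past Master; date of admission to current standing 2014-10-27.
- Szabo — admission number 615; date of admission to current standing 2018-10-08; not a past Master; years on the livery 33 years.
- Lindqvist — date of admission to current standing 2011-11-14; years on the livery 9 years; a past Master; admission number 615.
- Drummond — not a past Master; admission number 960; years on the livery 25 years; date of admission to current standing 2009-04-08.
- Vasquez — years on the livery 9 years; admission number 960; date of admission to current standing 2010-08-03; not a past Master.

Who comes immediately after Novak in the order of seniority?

Mendoza

By admission number (lower first): Lindqvist and Szabo (both 615); then Chaudhari and Novak (both 616); then Mendoza (942); then Drummond and Vasquez (both 960).
Among Lindqvist and Szabo, a past Master before not a past Master: Lindqvist (a past Master) before Szabo (not a past Master).
Chaudhari and Novak are each a past Master, so the next rule applies.
Chaudhari and Novak both have date of admission to current standing 2014-10-27, so the next rule applies.
Among Chaudhari and Novak, alphabetically by surname: Chaudhari before Novak.
Drummond and Vasquez are each not a past Master, so the next rule applies.
Among Drummond and Vasquez, by date of admission to current standing (earlier first): Drummond (2009-04-08) before Vasquez (2010-08-03).
Order: Lindqvist, Szabo, Chaudhari, Novak, Mendoza, Drummond, Vasquez.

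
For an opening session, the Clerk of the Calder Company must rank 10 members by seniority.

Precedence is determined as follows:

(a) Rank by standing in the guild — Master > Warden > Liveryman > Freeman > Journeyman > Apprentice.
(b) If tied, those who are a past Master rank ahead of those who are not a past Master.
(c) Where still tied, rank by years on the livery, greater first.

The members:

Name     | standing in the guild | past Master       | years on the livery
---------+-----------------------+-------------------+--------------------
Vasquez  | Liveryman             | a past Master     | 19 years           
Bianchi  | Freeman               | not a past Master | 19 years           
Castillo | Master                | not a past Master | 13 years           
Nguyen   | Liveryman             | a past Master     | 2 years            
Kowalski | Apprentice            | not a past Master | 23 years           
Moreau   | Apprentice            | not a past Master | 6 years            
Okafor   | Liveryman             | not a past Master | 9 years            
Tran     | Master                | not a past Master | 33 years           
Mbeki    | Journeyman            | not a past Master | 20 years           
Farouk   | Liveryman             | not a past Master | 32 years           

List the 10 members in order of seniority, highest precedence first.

By standing in the guild: Tran and Castillo (Master); then Vasquez, Nguyen, Farouk and Okafor (Liveryman); then Bianchi (Freeman); then Mbeki (Journeyman); then Kowalski and Moreau (Apprentice).
Tran and Castillo are each not a past Master, so the next rule applies.
Among Tran and Castillo, by years on the livery (higher first): Tran (33 years) before Castillo (13 years).
Among Vasquez, Nguyen, Farouk and Okafor, a past Master before not a past Master: Vasquez and Nguyen (a past Master) before Farouk and Okafor (not a past Master).
Among Vasquez and Nguyen, by years on the livery (higher first): Vasquez (19 years) before Nguyen (2 years).
Among Farouk and Okafor, by years on the livery (higher first): Farouk (32 years) before Okafor (9 years).
Kowalski and Moreau are each not a past Master, so the next rule applies.
Among Kowalski and Moreau, by years on the livery (higher first): Kowalski (23 years) before Moreau (6 years).
Full order: Tran, Castillo, Vasquez, Nguyen, Farouk, Okafor, Bianchi, Mbeki, Kowalski, Moreau.

Tran, Castillo, Vasquez, Nguyen, Farouk, Okafor, Bianchi, Mbeki, Kowalski, Moreau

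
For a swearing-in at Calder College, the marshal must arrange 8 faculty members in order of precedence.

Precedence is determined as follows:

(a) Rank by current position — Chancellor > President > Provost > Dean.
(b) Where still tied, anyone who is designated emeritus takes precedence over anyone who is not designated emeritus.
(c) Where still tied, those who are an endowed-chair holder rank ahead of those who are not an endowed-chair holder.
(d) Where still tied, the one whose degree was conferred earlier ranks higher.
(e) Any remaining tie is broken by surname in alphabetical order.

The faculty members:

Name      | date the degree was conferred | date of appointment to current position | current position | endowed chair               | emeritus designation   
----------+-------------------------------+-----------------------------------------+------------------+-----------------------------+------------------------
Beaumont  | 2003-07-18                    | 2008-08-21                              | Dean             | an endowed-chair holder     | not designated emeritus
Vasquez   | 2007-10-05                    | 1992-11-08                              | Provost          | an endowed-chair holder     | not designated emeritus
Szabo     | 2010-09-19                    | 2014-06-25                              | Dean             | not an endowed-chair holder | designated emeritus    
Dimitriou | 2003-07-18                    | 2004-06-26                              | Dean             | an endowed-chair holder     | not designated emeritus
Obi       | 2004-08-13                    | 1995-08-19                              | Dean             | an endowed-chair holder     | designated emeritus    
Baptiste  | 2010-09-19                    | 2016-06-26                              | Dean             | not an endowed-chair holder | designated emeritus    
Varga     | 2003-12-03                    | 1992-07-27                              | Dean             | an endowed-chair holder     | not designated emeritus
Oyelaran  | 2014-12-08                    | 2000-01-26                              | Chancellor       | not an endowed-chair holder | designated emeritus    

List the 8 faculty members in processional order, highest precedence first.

By current position: Oyelaran (Chancellor); then Vasquez (Provost); then Obi, Baptiste, Szabo, Beaumont, Dimitriou and Varga (Dean).
Among Obi, Baptiste, Szabo, Beaumont, Dimitriou and Varga, designated emeritus before not designated emeritus: Obi, Baptiste and Szabo (designated emeritus) before Beaumont, Dimitriou and Varga (not designated emeritus).
Among Obi, Baptiste and Szabo, an endowed-chair holder before not an endowed-chair holder: Obi (an endowed-chair holder) before Baptiste and Szabo (not an endowed-chair holder).
Baptiste and Szabo both have date the degree was conferred 2010-09-19, so the next rule applies.
Among Baptiste and Szabo, alphabetically by surname: Baptiste before Szabo.
Beaumont, Dimitriou and Varga are each an endowed-chair holder, so the next rule applies.
Among Beaumont, Dimitriou and Varga, by date the degree was conferred (earlier first): Beaumont and Dimitriou (2003-07-18) before Varga (2003-12-03).
Among Beaumont and Dimitriou, alphabetically by surname: Beaumont before Dimitriou.
Full order: Oyelaran, Vasquez, Obi, Baptiste, Szabo, Beaumont, Dimitriou, Varga.

Oyelaran, Vasquez, Obi, Baptiste, Szabo, Beaumont, Dimitriou, Varga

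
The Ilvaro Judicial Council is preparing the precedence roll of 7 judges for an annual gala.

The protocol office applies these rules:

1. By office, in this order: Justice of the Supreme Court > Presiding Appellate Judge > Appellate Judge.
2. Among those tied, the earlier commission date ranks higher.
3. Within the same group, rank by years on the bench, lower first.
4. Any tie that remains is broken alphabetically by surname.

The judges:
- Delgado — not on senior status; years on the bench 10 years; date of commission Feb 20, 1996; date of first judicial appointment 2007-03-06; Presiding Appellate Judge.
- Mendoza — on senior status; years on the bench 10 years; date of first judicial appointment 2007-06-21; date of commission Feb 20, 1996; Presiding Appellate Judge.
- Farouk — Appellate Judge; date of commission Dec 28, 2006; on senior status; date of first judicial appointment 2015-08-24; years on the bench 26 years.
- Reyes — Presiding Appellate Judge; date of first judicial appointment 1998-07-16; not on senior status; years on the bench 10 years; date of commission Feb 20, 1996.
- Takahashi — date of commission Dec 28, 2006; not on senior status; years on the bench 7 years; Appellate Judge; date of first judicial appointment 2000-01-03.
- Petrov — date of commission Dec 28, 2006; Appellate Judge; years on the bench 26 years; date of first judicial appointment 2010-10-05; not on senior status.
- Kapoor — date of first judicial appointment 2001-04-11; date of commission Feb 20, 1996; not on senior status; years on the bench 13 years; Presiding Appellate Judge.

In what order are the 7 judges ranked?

By office: Delgado, Mendoza, Reyes and Kapoor (Presiding Appellate Judge); then Takahashi, Farouk and Petrov (Appellate Judge).
Delgado, Mendoza, Reyes and Kapoor all have date of commission Feb 20, 1996, so the next rule applies.
Among Delgado, Mendoza, Reyes and Kapoor, by years on the bench (lower first): Delgado, Mendoza and Reyes (10 years) before Kapoor (13 years).
Among Delgado, Mendoza and Reyes, alphabetically by surname: Delgado before Mendoza before Reyes.
Takahashi, Farouk and Petrov all have date of commission Dec 28, 2006, so the next rule applies.
Among Takahashi, Farouk and Petrov, by years on the bench (lower first): Takahashi (7 years) before Farouk and Petrov (26 years).
Among Farouk and Petrov, alphabetically by surname: Farouk before Petrov.
Full order: Delgado, Mendoza, Reyes, Kapoor, Takahashi, Farouk, Petrov.

Delgado, Mendoza, Reyes, Kapoor, Takahashi, Farouk, Petrov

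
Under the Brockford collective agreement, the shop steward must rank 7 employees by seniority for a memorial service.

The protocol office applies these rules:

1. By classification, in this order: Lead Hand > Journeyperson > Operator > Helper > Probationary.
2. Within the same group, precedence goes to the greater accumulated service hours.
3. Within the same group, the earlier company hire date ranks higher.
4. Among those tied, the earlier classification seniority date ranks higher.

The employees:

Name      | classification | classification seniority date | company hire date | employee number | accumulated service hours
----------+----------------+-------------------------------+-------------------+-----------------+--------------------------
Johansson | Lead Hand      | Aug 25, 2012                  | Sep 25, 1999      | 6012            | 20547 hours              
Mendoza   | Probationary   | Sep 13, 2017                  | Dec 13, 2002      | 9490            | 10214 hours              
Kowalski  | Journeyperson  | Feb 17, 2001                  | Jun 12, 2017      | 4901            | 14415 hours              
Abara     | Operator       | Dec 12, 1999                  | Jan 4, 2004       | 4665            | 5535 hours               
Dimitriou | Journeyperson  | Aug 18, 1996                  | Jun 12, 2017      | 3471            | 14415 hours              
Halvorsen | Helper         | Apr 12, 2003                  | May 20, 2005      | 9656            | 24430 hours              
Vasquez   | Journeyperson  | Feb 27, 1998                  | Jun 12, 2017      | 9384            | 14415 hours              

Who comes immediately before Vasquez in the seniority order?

By classification: Johansson (Lead Hand); then Dimitriou, Vasquez and Kowalski (Journeyperson); then Abara (Operator); then Halvorsen (Helper); then Mendoza (Probationary).
Dimitriou, Vasquez and Kowalski all have accumulated service hours 14415 hours, so the next rule applies.
Dimitriou, Vasquez and Kowalski all have company hire date Jun 12, 2017, so the next rule applies.
Among Dimitriou, Vasquez and Kowalski, by classification seniority date (earlier first): Dimitriou (Aug 18, 1996) before Vasquez (Feb 27, 1998) before Kowalski (Feb 17, 2001).
Order: Johansson, Dimitriou, Vasquez, Kowalski, Abara, Halvorsen, Mendoza.

Dimitriou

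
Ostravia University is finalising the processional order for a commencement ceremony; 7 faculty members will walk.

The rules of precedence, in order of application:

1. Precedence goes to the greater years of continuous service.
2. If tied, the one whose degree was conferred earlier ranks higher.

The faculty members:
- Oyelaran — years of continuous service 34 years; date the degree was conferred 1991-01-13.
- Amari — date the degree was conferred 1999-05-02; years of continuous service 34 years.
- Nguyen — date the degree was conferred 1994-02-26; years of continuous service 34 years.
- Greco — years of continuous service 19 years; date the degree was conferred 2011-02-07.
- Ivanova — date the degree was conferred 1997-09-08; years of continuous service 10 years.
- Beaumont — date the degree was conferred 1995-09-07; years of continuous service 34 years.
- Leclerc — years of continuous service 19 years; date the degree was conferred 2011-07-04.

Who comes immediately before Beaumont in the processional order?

Nguyen

By years of continuous service (higher first): Oyelaran, Nguyen, Beaumont and Amari (each 34 years); then Greco and Leclerc (both 19 years); then Ivanova (10 years).
Among Oyelaran, Nguyen, Beaumont and Amari, by date the degree was conferred (earlier first): Oyelaran (1991-01-13) before Nguyen (1994-02-26) before Beaumont (1995-09-07) before Amari (1999-05-02).
Among Greco and Leclerc, by date the degree was conferred (earlier first): Greco (2011-02-07) before Leclerc (2011-07-04).
Order: Oyelaran, Nguyen, Beaumont, Amari, Greco, Leclerc, Ivanova.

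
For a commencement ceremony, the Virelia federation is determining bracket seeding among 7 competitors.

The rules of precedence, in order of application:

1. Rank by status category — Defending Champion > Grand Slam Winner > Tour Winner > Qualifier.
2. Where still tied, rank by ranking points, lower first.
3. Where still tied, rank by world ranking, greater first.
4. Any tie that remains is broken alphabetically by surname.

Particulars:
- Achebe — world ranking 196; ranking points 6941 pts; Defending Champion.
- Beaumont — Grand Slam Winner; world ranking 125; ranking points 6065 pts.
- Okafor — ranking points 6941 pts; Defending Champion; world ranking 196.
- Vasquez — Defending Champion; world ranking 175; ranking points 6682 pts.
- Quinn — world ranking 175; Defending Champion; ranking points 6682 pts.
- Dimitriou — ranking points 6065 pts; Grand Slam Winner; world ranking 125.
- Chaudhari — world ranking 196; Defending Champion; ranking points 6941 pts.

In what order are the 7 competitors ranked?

By status category: Quinn, Vasquez, Achebe, Chaudhari and Okafor (Defending Champion); then Beaumont and Dimitriou (Grand Slam Winner).
Among Quinn, Vasquez, Achebe, Chaudhari and Okafor, by ranking points (lower first): Quinn and Vasquez (6682 pts) before Achebe, Chaudhari and Okafor (6941 pts).
Quinn and Vasquez both have world ranking 175, so the next rule applies.
Among Quinn and Vasquez, alphabetically by surname: Quinn before Vasquez.
Achebe, Chaudhari and Okafor all have world ranking 196, so the next rule applies.
Among Achebe, Chaudhari and Okafor, alphabetically by surname: Achebe before Chaudhari before Okafor.
Beaumont and Dimitriou both have ranking points 6065 pts, so the next rule applies.
Beaumont and Dimitriou both have world ranking 125, so the next rule applies.
Among Beaumont and Dimitriou, alphabetically by surname: Beaumont before Dimitriou.
Full order: Quinn, Vasquez, Achebe, Chaudhari, Okafor, Beaumont, Dimitriou.

Quinn, Vasquez, Achebe, Chaudhari, Okafor, Beaumont, Dimitriou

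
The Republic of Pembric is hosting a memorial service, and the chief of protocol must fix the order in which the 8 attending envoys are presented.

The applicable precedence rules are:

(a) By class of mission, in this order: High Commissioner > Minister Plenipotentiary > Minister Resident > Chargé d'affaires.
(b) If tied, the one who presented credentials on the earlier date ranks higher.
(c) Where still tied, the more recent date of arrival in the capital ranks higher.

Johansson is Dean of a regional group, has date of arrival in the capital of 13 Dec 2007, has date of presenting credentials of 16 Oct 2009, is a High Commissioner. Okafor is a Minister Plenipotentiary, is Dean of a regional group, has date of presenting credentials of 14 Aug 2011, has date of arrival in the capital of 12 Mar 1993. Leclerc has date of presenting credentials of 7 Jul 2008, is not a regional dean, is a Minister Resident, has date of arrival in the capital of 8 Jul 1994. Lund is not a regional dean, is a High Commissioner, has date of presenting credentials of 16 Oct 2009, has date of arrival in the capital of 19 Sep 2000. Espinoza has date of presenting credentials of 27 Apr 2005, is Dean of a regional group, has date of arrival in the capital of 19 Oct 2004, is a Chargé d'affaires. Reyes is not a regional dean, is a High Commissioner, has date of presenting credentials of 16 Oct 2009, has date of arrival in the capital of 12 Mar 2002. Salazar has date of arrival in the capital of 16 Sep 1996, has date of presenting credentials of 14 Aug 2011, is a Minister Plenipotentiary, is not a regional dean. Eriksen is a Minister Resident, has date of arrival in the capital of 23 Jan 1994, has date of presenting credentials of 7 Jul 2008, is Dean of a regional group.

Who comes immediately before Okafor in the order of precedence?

Salazar

By class of mission: Johansson, Reyes and Lund (High Commissioner); then Salazar and Okafor (Minister Plenipotentiary); then Leclerc and Eriksen (Minister Resident); then Espinoza (Chargé d'affaires).
Johansson, Reyes and Lund all have date of presenting credentials 16 Oct 2009, so the next rule applies.
Among Johansson, Reyes and Lund, by date of arrival in the capital (later first): Johansson (13 Dec 2007) before Reyes (12 Mar 2002) before Lund (19 Sep 2000).
Salazar and Okafor both have date of presenting credentials 14 Aug 2011, so the next rule applies.
Among Salazar and Okafor, by date of arrival in the capital (later first): Salazar (16 Sep 1996) before Okafor (12 Mar 1993).
Leclerc and Eriksen both have date of presenting credentials 7 Jul 2008, so the next rule applies.
Among Leclerc and Eriksen, by date of arrival in the capital (later first): Leclerc (8 Jul 1994) before Eriksen (23 Jan 1994).
Order: Johansson, Reyes, Lund, Salazar, Okafor, Leclerc, Eriksen, Espinoza.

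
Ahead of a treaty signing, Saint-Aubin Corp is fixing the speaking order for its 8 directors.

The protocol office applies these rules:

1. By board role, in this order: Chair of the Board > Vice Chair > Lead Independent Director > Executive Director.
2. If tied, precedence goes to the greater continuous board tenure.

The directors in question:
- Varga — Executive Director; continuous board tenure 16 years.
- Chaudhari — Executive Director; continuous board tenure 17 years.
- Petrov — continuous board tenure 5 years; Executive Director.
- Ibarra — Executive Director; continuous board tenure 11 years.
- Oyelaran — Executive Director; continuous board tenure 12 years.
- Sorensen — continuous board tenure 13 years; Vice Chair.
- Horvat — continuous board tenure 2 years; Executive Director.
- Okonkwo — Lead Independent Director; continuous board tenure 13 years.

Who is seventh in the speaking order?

By board role: Sorensen (Vice Chair); then Okonkwo (Lead Independent Director); then Chaudhari, Varga, Oyelaran, Ibarra, Petrov and Horvat (Executive Director).
Among Chaudhari, Varga, Oyelaran, Ibarra, Petrov and Horvat, by continuous board tenure (higher first): Chaudhari (17 years) before Varga (16 years) before Oyelaran (12 years) before Ibarra (11 years) before Petrov (5 years) before Horvat (2 years).
Order: Sorensen, Okonkwo, Chaudhari, Varga, Oyelaran, Ibarra, Petrov, Horvat.

Petrov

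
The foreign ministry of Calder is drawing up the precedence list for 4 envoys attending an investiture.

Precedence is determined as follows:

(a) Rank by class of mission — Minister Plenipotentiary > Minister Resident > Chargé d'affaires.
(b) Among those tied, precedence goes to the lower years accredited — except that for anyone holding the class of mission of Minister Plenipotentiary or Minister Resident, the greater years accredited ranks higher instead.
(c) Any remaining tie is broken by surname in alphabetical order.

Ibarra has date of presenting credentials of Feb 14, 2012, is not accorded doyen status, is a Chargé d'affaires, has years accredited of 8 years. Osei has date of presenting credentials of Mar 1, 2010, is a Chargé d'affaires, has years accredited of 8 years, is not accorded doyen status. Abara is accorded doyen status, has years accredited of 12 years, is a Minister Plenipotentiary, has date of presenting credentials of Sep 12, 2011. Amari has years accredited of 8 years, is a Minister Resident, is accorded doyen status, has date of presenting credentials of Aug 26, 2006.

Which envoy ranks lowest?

Osei

By class of mission: Abara (Minister Plenipotentiary); then Amari (Minister Resident); then Ibarra and Osei (Chargé d'affaires).
Ibarra and Osei both have years accredited 8 years, so the next rule applies.
Among Ibarra and Osei, alphabetically by surname: Ibarra before Osei.
Order: Abara, Amari, Ibarra, Osei.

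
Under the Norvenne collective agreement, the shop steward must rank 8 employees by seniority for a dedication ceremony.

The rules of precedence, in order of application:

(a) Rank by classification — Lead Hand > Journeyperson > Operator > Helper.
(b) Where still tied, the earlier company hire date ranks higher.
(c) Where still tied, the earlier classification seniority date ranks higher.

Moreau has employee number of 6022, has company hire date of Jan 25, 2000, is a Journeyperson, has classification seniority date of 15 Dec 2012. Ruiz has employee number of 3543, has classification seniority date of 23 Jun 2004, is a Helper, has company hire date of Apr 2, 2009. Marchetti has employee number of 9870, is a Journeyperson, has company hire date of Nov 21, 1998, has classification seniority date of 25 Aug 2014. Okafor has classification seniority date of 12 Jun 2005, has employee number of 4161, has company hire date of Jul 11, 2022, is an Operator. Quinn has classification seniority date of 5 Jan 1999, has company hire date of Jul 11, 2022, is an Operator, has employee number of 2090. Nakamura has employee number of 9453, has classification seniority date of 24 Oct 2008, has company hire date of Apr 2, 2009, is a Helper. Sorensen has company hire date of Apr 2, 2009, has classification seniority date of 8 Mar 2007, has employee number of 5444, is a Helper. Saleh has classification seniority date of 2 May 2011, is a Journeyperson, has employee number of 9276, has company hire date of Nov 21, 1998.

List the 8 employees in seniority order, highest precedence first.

By classification: Saleh, Marchetti and Moreau (Journeyperson); then Quinn and Okafor (Operator); then Ruiz, Sorensen and Nakamura (Helper).
Among Saleh, Marchetti and Moreau, by company hire date (earlier first): Saleh and Marchetti (Nov 21, 1998) before Moreau (Jan 25, 2000).
Among Saleh and Marchetti, by classification seniority date (earlier first): Saleh (2 May 2011) before Marchetti (25 Aug 2014).
Quinn and Okafor both have company hire date Jul 11, 2022, so the next rule applies.
Among Quinn and Okafor, by classification seniority date (earlier first): Quinn (5 Jan 1999) before Okafor (12 Jun 2005).
Ruiz, Sorensen and Nakamura all have company hire date Apr 2, 2009, so the next rule applies.
Among Ruiz, Sorensen and Nakamura, by classification seniority date (earlier first): Ruiz (23 Jun 2004) before Sorensen (8 Mar 2007) before Nakamura (24 Oct 2008).
Full order: Saleh, Marchetti, Moreau, Quinn, Okafor, Ruiz, Sorensen, Nakamura.

Saleh, Marchetti, Moreau, Quinn, Okafor, Ruiz, Sorensen, Nakamura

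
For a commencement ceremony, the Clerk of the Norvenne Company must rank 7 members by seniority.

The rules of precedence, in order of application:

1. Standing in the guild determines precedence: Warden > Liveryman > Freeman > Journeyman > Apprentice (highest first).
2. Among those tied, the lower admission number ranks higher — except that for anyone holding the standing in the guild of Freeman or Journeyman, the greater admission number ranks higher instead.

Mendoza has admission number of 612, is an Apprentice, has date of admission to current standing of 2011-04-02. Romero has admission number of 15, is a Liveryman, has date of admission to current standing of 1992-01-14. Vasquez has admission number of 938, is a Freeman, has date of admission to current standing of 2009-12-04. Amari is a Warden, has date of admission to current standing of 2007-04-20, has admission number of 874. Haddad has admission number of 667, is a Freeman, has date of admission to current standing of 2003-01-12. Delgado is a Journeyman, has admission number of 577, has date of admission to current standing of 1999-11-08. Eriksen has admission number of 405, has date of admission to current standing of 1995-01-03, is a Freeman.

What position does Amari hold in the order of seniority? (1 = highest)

1

By standing in the guild: Amari (Warden); then Romero (Liveryman); then Vasquez, Haddad and Eriksen (Freeman); then Delgado (Journeyman); then Mendoza (Apprentice).
Among Vasquez, Haddad and Eriksen, by admission number (higher first) (reversed rule for this group): Vasquez (938) before Haddad (667) before Eriksen (405).
Order: Amari, Romero, Vasquez, Haddad, Eriksen, Delgado, Mendoza. So position 1.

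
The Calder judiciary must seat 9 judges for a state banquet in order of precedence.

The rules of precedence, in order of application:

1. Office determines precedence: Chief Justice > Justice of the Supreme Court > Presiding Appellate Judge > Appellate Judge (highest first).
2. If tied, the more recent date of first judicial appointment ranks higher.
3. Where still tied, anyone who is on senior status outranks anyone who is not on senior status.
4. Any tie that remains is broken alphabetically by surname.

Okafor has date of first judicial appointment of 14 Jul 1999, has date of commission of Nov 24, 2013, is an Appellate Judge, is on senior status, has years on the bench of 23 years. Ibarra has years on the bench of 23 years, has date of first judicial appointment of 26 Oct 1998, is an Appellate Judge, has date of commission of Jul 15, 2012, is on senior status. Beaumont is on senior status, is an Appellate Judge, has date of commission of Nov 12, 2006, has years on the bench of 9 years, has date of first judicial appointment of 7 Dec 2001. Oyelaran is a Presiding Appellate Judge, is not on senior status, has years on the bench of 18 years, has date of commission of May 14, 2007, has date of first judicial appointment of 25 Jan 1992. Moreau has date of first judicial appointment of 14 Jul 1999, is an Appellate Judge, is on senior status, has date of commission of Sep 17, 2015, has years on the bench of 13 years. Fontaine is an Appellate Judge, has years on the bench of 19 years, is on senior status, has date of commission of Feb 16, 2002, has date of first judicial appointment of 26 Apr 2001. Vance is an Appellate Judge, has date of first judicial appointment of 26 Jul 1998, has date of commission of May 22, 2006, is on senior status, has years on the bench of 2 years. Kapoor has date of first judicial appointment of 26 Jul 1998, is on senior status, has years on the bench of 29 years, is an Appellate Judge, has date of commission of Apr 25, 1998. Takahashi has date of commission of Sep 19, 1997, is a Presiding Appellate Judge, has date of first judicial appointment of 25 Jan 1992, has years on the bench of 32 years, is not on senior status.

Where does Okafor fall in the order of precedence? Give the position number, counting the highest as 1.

By office: Oyelaran and Takahashi (Presiding Appellate Judge); then Beaumont, Fontaine, Moreau, Okafor, Ibarra, Kapoor and Vance (Appellate Judge).
Oyelaran and Takahashi both have date of first judicial appointment 25 Jan 1992, so the next rule applies.
Oyelaran and Takahashi are each not on senior status, so the next rule applies.
Among Oyelaran and Takahashi, alphabetically by surname: Oyelaran before Takahashi.
Among Beaumont, Fontaine, Moreau, Okafor, Ibarra, Kapoor and Vance, by date of first judicial appointment (later first): Beaumont (7 Dec 2001) before Fontaine (26 Apr 2001) before Moreau and Okafor (14 Jul 1999) before Ibarra (26 Oct 1998) before Kapoor and Vance (26 Jul 1998).
Moreau and Okafor are each on senior status, so the next rule applies.
Among Moreau and Okafor, alphabetically by surname: Moreau before Okafor.
Kapoor and Vance are each on senior status, so the next rule applies.
Among Kapoor and Vance, alphabetically by surname: Kapoor before Vance.
Order: Oyelaran, Takahashi, Beaumont, Fontaine, Moreau, Okafor, Ibarra, Kapoor, Vance. So position 6.

6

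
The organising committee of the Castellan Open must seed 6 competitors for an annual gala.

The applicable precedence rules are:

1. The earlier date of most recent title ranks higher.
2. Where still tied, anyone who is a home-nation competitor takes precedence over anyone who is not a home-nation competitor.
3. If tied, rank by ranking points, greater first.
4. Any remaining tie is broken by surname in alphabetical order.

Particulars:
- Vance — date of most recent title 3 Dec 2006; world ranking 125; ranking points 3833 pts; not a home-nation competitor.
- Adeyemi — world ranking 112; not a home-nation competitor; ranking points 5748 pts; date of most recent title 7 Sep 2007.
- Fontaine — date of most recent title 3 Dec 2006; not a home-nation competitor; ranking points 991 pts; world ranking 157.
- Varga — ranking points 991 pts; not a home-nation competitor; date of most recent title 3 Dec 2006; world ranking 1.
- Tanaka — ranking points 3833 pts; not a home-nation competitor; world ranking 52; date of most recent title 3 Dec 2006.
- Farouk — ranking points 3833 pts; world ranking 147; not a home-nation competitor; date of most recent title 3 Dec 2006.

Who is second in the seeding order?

Tanaka

By date of most recent title (earlier first): Farouk, Tanaka, Vance, Fontaine and Varga (each 3 Dec 2006); then Adeyemi (7 Sep 2007).
Farouk, Tanaka, Vance, Fontaine and Varga are each not a home-nation competitor, so the next rule applies.
Among Farouk, Tanaka, Vance, Fontaine and Varga, by ranking points (higher first): Farouk, Tanaka and Vance (3833 pts) before Fontaine and Varga (991 pts).
Among Farouk, Tanaka and Vance, alphabetically by surname: Farouk before Tanaka before Vance.
Among Fontaine and Varga, alphabetically by surname: Fontaine before Varga.
Order: Farouk, Tanaka, Vance, Fontaine, Varga, Adeyemi.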